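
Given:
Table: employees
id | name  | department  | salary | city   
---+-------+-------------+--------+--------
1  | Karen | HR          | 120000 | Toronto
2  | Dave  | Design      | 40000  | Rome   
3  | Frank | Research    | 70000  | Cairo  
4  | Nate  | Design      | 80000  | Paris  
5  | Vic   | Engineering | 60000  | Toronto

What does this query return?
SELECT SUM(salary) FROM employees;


SUM(salary) = 120000 + 40000 + 70000 + 80000 + 60000 = 370000

370000


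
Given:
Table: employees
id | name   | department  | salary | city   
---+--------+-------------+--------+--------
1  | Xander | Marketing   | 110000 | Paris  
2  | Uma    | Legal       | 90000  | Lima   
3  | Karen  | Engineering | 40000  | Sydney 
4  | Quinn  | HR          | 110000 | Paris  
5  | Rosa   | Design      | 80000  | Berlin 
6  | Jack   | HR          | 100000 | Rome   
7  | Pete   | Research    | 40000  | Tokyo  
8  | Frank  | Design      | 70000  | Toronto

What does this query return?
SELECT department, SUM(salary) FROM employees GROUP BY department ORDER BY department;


Summing salary within each department:
  Design: 80000 + 70000 = 150000
  Engineering: 40000 = 40000
  HR: 110000 + 100000 = 210000
  Legal: 90000 = 90000
  Marketing: 110000 = 110000
  Research: 40000 = 40000


6 groups:
Design, 150000
Engineering, 40000
HR, 210000
Legal, 90000
Marketing, 110000
Research, 40000


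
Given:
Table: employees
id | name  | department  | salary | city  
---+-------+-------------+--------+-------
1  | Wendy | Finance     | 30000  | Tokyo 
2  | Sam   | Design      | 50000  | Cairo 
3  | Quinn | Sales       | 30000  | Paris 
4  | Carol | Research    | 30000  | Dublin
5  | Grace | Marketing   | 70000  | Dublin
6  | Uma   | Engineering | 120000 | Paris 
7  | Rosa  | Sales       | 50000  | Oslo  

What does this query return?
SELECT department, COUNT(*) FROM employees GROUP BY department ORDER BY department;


Assigning each row to its department group:
  Wendy -> Finance
  Sam -> Design
  Quinn -> Sales
  Carol -> Research
  Grace -> Marketing
  Uma -> Engineering
  Rosa -> Sales


6 groups:
Design, 1
Engineering, 1
Finance, 1
Marketing, 1
Research, 1
Sales, 2


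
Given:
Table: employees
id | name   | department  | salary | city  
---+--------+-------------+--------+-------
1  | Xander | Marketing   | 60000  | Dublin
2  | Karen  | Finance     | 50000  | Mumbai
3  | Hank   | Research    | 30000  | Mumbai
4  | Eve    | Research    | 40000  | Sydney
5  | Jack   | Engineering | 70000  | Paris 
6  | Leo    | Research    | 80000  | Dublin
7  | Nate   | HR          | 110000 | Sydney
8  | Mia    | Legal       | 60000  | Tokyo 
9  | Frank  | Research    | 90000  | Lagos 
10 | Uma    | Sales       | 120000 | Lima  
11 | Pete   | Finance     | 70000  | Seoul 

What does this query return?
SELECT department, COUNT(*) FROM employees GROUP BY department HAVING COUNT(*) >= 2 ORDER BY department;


Groups with count >= 2:
  Finance: 2 -> PASS
  Research: 4 -> PASS
  Engineering: 1 -> filtered out
  HR: 1 -> filtered out
  Legal: 1 -> filtered out
  Marketing: 1 -> filtered out
  Sales: 1 -> filtered out


2 groups:
Finance, 2
Research, 4


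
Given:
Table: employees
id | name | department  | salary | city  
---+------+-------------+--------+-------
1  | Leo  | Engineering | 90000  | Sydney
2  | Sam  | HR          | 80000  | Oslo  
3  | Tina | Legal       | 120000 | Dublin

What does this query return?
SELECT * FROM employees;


SELECT * returns all 3 rows with all columns

3 rows:
1, Leo, Engineering, 90000, Sydney
2, Sam, HR, 80000, Oslo
3, Tina, Legal, 120000, Dublin


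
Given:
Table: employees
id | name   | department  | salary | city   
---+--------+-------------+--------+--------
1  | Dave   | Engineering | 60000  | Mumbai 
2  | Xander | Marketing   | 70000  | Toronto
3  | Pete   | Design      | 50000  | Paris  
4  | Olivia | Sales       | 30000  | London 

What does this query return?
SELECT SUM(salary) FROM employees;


SUM(salary) = 60000 + 70000 + 50000 + 30000 = 210000

210000


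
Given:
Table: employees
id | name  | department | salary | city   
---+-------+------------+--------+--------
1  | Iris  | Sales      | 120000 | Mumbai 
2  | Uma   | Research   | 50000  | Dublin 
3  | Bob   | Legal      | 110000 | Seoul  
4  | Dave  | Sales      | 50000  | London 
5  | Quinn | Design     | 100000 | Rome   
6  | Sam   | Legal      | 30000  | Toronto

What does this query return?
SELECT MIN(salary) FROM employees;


Salaries: 120000, 50000, 110000, 50000, 100000, 30000
MIN = 30000

30000


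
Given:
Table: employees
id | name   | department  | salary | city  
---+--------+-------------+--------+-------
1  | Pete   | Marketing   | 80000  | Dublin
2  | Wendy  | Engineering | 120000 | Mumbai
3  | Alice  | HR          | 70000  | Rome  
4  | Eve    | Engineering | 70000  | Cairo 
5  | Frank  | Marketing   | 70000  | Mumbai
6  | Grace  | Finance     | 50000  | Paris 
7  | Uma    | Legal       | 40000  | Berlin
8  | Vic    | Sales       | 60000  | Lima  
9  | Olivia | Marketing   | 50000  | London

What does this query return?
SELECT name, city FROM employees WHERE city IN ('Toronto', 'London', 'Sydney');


Filtering: city IN ('Toronto', 'London', 'Sydney')
Matching: 1 rows

1 rows:
Olivia, London


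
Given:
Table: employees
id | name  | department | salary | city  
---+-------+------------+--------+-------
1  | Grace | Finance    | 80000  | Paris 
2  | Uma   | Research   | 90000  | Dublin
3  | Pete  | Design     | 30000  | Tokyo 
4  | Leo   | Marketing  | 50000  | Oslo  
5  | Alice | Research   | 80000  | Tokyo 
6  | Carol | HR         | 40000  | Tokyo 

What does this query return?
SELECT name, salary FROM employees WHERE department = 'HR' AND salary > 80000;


Filtering: department = 'HR' AND salary > 80000
Matching: 0 rows

Empty result set (0 rows)


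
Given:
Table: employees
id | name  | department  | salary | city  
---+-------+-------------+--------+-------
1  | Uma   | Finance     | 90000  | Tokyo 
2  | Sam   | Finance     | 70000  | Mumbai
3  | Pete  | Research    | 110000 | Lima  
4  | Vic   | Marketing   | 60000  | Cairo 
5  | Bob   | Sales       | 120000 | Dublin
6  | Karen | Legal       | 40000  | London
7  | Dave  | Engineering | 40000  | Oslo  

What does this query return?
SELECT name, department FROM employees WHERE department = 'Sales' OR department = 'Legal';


Filtering: department = 'Sales' OR 'Legal'
Matching: 2 rows

2 rows:
Bob, Sales
Karen, Legal


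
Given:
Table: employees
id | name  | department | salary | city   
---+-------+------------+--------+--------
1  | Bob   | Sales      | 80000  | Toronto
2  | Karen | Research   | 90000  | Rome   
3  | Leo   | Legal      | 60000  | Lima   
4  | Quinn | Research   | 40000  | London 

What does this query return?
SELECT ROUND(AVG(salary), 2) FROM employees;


SUM(salary) = 270000
COUNT = 4
ROUND(AVG, 2) = ROUND(270000 / 4, 2) = 67500.0

67500.0


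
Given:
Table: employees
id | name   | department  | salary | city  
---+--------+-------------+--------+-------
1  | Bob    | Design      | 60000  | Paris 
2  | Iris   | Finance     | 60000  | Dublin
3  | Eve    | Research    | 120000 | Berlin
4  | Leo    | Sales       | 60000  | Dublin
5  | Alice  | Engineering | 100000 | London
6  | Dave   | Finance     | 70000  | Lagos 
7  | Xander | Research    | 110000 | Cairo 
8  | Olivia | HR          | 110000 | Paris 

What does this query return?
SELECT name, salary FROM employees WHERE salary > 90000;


Filtering: salary > 90000
Matching: 4 rows

4 rows:
Eve, 120000
Alice, 100000
Xander, 110000
Olivia, 110000


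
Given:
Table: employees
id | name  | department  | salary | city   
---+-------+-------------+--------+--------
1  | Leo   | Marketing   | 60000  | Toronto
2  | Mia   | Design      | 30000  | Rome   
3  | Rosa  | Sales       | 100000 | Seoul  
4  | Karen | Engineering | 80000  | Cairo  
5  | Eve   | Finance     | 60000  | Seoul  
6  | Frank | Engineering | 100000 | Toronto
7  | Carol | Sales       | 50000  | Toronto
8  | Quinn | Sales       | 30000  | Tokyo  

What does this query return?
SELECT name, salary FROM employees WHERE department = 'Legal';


Filtering: department = 'Legal'
Matching rows: 0

Empty result set (0 rows)


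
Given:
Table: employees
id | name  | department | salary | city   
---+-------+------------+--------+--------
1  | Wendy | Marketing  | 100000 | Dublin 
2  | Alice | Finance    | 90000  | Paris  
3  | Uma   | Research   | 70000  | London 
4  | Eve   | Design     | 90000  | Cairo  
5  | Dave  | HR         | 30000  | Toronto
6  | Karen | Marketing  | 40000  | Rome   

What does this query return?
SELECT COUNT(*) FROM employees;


COUNT(*) counts all rows

6


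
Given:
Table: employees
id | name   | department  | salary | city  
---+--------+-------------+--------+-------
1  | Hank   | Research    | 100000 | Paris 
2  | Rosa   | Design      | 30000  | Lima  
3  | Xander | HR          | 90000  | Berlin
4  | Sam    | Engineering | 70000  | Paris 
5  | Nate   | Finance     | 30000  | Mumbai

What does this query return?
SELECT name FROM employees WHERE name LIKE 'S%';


LIKE 'S%' matches names starting with 'S'
Matching: 1

1 rows:
Sam


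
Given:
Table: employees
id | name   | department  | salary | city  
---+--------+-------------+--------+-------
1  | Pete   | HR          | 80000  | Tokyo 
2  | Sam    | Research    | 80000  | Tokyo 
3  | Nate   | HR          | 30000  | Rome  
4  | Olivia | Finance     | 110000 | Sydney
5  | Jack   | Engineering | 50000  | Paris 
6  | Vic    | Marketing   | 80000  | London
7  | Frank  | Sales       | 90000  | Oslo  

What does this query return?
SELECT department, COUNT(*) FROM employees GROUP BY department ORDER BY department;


Assigning each row to its department group:
  Pete -> HR
  Sam -> Research
  Nate -> HR
  Olivia -> Finance
  Jack -> Engineering
  Vic -> Marketing
  Frank -> Sales


6 groups:
Engineering, 1
Finance, 1
HR, 2
Marketing, 1
Research, 1
Sales, 1


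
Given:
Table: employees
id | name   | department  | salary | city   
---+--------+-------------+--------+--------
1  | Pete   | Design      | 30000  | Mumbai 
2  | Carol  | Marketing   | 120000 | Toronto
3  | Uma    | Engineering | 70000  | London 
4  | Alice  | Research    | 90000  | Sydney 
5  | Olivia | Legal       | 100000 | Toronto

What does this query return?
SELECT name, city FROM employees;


Projecting columns: name, city

5 rows:
Pete, Mumbai
Carol, Toronto
Uma, London
Alice, Sydney
Olivia, Toronto


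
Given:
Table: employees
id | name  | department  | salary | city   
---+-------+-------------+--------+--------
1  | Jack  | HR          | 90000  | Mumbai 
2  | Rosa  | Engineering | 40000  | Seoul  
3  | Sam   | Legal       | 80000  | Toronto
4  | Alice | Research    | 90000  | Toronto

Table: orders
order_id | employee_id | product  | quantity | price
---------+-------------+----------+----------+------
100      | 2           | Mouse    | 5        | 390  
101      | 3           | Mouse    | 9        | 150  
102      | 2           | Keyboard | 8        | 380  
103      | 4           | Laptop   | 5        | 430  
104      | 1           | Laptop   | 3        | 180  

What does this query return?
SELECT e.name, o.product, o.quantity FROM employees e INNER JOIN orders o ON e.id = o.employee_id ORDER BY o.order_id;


Joining employees.id = orders.employee_id:
  employee Rosa (id=2) -> order Mouse
  employee Sam (id=3) -> order Mouse
  employee Rosa (id=2) -> order Keyboard
  employee Alice (id=4) -> order Laptop
  employee Jack (id=1) -> order Laptop


5 rows:
Rosa, Mouse, 5
Sam, Mouse, 9
Rosa, Keyboard, 8
Alice, Laptop, 5
Jack, Laptop, 3


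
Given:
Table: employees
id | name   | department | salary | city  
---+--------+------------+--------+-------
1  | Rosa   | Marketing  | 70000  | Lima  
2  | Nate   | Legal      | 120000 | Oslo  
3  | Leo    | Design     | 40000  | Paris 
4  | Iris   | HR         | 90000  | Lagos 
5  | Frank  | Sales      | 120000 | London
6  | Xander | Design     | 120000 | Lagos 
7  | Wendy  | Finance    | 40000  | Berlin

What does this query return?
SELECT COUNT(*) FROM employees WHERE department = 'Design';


Counting rows where department = 'Design'
  Leo -> MATCH
  Xander -> MATCH


2


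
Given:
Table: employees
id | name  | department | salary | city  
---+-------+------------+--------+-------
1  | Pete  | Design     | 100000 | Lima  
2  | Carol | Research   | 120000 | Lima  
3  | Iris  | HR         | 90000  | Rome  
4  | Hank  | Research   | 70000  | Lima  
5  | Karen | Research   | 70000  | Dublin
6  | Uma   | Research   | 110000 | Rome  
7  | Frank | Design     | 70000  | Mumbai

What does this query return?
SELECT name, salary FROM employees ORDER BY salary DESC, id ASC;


Sorting by salary DESC, then id ASC for ties

7 rows:
Carol, 120000
Uma, 110000
Pete, 100000
Iris, 90000
Hank, 70000
Karen, 70000
Frank, 70000


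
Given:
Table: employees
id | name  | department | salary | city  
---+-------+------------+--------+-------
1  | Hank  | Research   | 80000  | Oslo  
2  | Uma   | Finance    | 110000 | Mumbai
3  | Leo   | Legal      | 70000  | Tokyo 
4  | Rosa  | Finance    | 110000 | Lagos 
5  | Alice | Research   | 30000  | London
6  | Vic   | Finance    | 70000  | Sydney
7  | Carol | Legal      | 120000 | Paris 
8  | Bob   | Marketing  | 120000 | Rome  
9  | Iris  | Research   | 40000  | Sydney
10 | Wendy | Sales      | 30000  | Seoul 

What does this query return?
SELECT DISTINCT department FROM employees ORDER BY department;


All 'department' values (row order): Research, Finance, Legal, Finance, Research, Finance, Legal, Marketing, Research, Sales
Removing duplicates leaves 5 unique value(s).

5 values:
Finance
Legal
Marketing
Research
Sales


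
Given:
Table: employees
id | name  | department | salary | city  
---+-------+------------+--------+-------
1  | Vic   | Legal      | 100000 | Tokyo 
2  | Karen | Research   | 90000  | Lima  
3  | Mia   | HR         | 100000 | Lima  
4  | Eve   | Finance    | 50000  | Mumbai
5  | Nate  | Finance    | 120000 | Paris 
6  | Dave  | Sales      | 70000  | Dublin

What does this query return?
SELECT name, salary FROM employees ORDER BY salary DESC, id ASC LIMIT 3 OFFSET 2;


Sort by salary DESC (id ASC tiebreak), then skip 2 and take 3
Rows 3 through 5

3 rows:
Mia, 100000
Karen, 90000
Dave, 70000


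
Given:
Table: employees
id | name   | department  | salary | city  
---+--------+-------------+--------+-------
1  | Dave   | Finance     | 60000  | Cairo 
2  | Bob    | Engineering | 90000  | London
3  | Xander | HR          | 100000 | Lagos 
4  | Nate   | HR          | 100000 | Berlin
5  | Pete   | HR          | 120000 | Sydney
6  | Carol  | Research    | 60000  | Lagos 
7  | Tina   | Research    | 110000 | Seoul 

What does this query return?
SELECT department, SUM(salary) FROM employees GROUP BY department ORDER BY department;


Summing salary within each department:
  Engineering: 90000 = 90000
  Finance: 60000 = 60000
  HR: 100000 + 100000 + 120000 = 320000
  Research: 60000 + 110000 = 170000


4 groups:
Engineering, 90000
Finance, 60000
HR, 320000
Research, 170000


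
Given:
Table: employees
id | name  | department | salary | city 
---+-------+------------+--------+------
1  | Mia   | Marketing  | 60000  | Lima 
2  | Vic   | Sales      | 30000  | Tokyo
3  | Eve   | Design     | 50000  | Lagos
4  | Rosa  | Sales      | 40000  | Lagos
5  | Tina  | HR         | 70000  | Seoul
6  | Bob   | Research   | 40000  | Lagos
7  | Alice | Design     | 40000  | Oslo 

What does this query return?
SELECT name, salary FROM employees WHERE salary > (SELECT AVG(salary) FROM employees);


Subquery: AVG(salary) = 47142.86
Filtering: salary > 47142.86
  Mia (60000) -> MATCH
  Eve (50000) -> MATCH
  Tina (70000) -> MATCH


3 rows:
Mia, 60000
Eve, 50000
Tina, 70000


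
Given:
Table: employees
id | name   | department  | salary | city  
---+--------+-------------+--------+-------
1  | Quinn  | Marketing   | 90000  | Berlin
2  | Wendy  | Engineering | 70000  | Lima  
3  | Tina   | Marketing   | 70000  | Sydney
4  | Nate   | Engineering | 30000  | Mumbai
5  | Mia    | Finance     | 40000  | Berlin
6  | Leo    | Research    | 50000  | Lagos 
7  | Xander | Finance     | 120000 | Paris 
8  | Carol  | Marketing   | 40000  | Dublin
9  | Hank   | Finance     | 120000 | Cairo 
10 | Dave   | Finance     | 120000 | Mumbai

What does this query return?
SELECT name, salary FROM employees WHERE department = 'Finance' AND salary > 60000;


Filtering: department = 'Finance' AND salary > 60000
Matching: 3 rows

3 rows:
Xander, 120000
Hank, 120000
Dave, 120000


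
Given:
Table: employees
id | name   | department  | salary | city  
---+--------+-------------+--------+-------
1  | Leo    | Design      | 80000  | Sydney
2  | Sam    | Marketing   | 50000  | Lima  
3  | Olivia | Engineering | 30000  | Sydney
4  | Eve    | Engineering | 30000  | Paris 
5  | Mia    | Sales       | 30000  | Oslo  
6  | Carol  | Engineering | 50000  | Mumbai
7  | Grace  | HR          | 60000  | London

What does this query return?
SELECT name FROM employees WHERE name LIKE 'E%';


LIKE 'E%' matches names starting with 'E'
Matching: 1

1 rows:
Eve


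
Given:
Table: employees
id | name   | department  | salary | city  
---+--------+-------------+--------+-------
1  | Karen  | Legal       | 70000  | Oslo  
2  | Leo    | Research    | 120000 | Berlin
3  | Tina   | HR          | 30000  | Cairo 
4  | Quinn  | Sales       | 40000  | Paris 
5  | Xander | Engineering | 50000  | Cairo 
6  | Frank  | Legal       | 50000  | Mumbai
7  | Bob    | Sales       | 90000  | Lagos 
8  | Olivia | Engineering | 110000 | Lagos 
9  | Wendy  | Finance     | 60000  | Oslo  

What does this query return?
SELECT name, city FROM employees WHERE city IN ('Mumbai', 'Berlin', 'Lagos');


Filtering: city IN ('Mumbai', 'Berlin', 'Lagos')
Matching: 4 rows

4 rows:
Leo, Berlin
Frank, Mumbai
Bob, Lagos
Olivia, Lagos


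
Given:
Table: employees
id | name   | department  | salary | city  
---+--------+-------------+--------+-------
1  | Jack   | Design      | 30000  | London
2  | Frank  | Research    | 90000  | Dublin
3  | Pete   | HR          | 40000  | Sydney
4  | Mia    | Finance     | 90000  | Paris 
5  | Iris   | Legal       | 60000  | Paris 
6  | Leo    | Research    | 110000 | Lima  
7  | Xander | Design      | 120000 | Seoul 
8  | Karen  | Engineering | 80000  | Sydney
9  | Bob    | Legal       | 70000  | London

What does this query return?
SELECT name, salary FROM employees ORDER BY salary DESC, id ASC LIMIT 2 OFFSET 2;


Sort by salary DESC (id ASC tiebreak), then skip 2 and take 2
Rows 3 through 4

2 rows:
Frank, 90000
Mia, 90000


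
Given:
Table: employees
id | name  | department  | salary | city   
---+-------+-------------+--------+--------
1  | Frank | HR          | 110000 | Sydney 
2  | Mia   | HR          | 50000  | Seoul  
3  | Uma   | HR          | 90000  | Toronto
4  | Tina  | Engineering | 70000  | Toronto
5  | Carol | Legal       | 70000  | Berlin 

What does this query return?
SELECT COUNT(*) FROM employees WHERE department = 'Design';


Counting rows where department = 'Design'


0


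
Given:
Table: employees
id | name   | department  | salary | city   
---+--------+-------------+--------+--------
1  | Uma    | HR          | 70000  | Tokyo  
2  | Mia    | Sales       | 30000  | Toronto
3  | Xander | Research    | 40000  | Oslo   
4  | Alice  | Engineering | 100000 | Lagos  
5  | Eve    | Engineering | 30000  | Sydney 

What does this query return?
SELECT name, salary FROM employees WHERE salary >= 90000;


Filtering: salary >= 90000
Matching: 1 rows

1 rows:
Alice, 100000


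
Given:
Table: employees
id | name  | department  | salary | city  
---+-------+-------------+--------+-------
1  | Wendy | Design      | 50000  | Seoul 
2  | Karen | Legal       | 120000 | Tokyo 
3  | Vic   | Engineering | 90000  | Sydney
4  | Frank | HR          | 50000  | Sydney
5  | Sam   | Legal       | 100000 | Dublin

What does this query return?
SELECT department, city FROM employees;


Projecting columns: department, city

5 rows:
Design, Seoul
Legal, Tokyo
Engineering, Sydney
HR, Sydney
Legal, Dublin


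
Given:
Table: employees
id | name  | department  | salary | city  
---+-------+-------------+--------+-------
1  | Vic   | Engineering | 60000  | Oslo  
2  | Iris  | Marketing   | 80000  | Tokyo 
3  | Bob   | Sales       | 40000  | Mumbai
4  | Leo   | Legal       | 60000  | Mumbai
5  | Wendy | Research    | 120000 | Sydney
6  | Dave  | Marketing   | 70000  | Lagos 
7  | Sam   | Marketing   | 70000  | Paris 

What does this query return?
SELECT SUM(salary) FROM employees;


SUM(salary) = 60000 + 80000 + 40000 + 60000 + 120000 + 70000 + 70000 = 500000

500000


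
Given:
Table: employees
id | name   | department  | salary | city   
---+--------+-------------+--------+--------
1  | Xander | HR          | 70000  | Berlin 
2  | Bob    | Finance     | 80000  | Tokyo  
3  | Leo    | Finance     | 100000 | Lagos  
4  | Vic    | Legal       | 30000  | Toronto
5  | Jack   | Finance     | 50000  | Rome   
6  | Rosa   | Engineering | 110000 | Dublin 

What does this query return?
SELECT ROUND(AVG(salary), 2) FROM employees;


SUM(salary) = 440000
COUNT = 6
ROUND(AVG, 2) = ROUND(440000 / 6, 2) = 73333.33

73333.33


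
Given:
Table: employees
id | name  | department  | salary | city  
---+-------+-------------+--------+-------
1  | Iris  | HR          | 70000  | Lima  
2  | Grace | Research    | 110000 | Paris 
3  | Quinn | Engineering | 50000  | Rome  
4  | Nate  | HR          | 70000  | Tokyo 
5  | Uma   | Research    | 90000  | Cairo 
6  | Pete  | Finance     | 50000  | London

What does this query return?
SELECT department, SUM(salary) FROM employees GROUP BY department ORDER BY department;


Summing salary within each department:
  Engineering: 50000 = 50000
  Finance: 50000 = 50000
  HR: 70000 + 70000 = 140000
  Research: 110000 + 90000 = 200000


4 groups:
Engineering, 50000
Finance, 50000
HR, 140000
Research, 200000


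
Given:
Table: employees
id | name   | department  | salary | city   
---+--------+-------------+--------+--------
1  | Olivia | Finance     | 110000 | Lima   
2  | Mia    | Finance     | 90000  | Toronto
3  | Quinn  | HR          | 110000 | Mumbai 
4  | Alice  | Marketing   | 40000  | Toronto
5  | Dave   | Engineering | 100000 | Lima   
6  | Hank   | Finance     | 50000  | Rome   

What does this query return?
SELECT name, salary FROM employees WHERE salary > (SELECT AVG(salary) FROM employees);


Subquery: AVG(salary) = 83333.33
Filtering: salary > 83333.33
  Olivia (110000) -> MATCH
  Mia (90000) -> MATCH
  Quinn (110000) -> MATCH
  Dave (100000) -> MATCH


4 rows:
Olivia, 110000
Mia, 90000
Quinn, 110000
Dave, 100000


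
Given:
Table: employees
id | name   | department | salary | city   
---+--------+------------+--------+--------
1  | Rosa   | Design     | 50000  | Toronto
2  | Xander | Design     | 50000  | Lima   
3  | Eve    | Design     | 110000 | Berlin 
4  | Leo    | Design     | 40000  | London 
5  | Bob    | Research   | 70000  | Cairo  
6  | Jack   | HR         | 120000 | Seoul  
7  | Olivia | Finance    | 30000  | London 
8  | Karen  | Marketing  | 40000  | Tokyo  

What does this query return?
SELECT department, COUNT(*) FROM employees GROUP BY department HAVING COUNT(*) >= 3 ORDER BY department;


Groups with count >= 3:
  Design: 4 -> PASS
  Finance: 1 -> filtered out
  HR: 1 -> filtered out
  Marketing: 1 -> filtered out
  Research: 1 -> filtered out


1 groups:
Design, 4


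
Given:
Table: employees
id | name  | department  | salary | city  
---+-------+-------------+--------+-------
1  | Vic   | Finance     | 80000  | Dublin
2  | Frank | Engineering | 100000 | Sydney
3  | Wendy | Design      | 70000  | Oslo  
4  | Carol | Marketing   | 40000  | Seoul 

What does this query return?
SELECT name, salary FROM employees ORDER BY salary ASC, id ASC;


Sorting by salary ASC, then id ASC for ties

4 rows:
Carol, 40000
Wendy, 70000
Vic, 80000
Frank, 100000


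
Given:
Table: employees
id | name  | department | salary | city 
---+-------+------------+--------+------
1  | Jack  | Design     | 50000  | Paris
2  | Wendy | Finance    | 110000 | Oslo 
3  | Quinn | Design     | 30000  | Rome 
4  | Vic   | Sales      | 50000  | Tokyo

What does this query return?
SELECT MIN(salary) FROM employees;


Salaries: 50000, 110000, 30000, 50000
MIN = 30000

30000


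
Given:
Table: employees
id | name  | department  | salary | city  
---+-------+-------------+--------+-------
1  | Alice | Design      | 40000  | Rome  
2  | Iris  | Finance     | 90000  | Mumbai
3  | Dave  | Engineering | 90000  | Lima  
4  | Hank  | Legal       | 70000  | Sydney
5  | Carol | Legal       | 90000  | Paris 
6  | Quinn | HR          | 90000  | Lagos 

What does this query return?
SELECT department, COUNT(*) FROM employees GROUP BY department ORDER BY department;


Assigning each row to its department group:
  Alice -> Design
  Iris -> Finance
  Dave -> Engineering
  Hank -> Legal
  Carol -> Legal
  Quinn -> HR


5 groups:
Design, 1
Engineering, 1
Finance, 1
HR, 1
Legal, 2


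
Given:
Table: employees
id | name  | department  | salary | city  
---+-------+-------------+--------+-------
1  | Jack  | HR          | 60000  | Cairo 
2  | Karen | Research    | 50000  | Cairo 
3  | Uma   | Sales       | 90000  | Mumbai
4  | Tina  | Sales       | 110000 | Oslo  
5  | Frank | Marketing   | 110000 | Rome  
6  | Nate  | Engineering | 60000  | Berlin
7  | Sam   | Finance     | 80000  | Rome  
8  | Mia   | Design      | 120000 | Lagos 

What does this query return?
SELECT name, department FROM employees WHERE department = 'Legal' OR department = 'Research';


Filtering: department = 'Legal' OR 'Research'
Matching: 1 rows

1 rows:
Karen, Research


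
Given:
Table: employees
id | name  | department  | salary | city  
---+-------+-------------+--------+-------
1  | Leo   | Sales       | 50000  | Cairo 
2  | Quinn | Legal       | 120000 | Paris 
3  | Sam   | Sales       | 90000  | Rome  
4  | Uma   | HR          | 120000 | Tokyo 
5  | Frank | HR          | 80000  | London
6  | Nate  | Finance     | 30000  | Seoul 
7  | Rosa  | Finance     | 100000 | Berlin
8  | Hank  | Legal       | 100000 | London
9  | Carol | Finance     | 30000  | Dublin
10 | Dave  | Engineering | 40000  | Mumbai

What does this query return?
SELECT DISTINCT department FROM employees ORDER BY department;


All 'department' values (row order): Sales, Legal, Sales, HR, HR, Finance, Finance, Legal, Finance, Engineering
Removing duplicates leaves 5 unique value(s).

5 values:
Engineering
Finance
HR
Legal
Sales


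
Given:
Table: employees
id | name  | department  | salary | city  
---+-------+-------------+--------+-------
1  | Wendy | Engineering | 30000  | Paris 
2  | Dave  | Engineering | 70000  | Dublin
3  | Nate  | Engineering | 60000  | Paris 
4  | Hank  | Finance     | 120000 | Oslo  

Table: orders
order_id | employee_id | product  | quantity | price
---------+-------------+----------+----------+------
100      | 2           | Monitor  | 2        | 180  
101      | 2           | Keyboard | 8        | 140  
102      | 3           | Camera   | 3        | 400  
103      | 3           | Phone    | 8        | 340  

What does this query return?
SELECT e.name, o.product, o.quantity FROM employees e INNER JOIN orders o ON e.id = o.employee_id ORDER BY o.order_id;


Joining employees.id = orders.employee_id:
  employee Dave (id=2) -> order Monitor
  employee Dave (id=2) -> order Keyboard
  employee Nate (id=3) -> order Camera
  employee Nate (id=3) -> order Phone


4 rows:
Dave, Monitor, 2
Dave, Keyboard, 8
Nate, Camera, 3
Nate, Phone, 8


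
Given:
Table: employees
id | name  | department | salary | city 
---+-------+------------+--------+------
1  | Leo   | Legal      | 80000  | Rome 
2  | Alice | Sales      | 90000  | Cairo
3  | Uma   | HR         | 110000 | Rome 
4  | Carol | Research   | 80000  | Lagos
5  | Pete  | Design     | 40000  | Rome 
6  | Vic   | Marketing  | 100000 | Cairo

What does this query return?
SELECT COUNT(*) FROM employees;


COUNT(*) counts all rows

6


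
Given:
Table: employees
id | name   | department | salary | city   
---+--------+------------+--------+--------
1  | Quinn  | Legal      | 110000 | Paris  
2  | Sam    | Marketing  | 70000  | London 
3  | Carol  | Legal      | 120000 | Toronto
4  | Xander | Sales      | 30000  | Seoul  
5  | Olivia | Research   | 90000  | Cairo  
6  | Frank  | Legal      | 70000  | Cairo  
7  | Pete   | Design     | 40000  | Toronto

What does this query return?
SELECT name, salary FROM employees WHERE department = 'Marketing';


Filtering: department = 'Marketing'
Matching rows: 1

1 rows:
Sam, 70000


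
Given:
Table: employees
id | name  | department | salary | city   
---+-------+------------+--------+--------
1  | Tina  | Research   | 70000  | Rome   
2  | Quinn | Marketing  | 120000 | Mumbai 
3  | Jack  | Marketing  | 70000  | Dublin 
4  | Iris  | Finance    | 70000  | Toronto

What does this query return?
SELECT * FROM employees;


SELECT * returns all 4 rows with all columns

4 rows:
1, Tina, Research, 70000, Rome
2, Quinn, Marketing, 120000, Mumbai
3, Jack, Marketing, 70000, Dublin
4, Iris, Finance, 70000, Toronto


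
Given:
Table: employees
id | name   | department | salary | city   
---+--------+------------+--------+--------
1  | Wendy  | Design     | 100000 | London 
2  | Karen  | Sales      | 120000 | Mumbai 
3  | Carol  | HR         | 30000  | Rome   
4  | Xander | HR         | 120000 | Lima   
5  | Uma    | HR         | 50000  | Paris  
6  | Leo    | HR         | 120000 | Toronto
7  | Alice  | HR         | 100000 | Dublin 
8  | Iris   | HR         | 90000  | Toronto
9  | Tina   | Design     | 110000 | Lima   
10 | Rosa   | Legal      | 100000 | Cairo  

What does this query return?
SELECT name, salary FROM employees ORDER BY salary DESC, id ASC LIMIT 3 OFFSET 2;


Sort by salary DESC (id ASC tiebreak), then skip 2 and take 3
Rows 3 through 5

3 rows:
Leo, 120000
Tina, 110000
Wendy, 100000


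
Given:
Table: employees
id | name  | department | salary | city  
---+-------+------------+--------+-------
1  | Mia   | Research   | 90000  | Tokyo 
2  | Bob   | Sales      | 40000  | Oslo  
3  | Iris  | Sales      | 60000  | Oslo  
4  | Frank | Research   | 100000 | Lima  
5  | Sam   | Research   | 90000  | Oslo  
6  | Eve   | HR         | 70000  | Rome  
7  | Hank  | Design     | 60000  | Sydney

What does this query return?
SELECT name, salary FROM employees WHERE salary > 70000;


Filtering: salary > 70000
Matching: 3 rows

3 rows:
Mia, 90000
Frank, 100000
Sam, 90000


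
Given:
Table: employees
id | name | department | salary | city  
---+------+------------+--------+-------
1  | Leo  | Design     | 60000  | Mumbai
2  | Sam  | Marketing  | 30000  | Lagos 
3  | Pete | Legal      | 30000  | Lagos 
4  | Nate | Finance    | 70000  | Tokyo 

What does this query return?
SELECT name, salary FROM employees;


Projecting columns: name, salary

4 rows:
Leo, 60000
Sam, 30000
Pete, 30000
Nate, 70000


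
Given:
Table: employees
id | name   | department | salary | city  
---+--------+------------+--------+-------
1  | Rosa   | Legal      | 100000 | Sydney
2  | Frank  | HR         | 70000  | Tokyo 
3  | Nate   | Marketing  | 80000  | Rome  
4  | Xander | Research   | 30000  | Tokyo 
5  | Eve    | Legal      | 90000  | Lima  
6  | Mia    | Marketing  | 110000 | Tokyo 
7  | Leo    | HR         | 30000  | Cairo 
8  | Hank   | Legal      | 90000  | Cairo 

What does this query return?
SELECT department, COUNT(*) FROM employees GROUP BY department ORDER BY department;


Assigning each row to its department group:
  Rosa -> Legal
  Frank -> HR
  Nate -> Marketing
  Xander -> Research
  Eve -> Legal
  Mia -> Marketing
  Leo -> HR
  Hank -> Legal


4 groups:
HR, 2
Legal, 3
Marketing, 2
Research, 1


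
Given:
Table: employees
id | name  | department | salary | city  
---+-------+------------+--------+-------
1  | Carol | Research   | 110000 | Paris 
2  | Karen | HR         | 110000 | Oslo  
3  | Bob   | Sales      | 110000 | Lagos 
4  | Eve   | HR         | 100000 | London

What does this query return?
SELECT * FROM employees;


SELECT * returns all 4 rows with all columns

4 rows:
1, Carol, Research, 110000, Paris
2, Karen, HR, 110000, Oslo
3, Bob, Sales, 110000, Lagos
4, Eve, HR, 100000, London


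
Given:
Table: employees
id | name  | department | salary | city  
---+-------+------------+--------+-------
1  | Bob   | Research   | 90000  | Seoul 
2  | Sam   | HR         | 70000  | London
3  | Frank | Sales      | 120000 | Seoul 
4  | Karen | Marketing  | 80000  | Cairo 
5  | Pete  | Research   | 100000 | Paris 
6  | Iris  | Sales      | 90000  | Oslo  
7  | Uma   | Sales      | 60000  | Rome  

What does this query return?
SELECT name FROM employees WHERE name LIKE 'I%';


LIKE 'I%' matches names starting with 'I'
Matching: 1

1 rows:
Iris


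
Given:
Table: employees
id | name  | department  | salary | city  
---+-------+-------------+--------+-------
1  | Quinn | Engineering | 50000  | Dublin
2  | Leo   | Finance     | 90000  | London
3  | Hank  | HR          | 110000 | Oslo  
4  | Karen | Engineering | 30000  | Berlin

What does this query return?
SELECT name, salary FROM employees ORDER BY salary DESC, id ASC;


Sorting by salary DESC, then id ASC for ties

4 rows:
Hank, 110000
Leo, 90000
Quinn, 50000
Karen, 30000


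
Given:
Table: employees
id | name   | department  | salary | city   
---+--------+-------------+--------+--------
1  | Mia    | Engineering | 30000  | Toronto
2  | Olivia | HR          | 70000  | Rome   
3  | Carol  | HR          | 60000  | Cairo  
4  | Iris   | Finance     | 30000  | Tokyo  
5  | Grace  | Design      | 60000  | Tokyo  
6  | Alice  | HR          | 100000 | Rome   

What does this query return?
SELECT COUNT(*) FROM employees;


COUNT(*) counts all rows

6


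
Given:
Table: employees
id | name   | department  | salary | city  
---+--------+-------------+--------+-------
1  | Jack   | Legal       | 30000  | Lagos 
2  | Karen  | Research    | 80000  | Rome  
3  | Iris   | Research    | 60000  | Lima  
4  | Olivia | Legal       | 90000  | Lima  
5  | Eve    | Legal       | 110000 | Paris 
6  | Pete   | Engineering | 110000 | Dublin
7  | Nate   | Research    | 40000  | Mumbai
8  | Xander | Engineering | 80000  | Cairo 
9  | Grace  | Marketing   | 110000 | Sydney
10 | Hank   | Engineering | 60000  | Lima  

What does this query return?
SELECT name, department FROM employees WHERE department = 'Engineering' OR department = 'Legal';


Filtering: department = 'Engineering' OR 'Legal'
Matching: 6 rows

6 rows:
Jack, Legal
Olivia, Legal
Eve, Legal
Pete, Engineering
Xander, Engineering
Hank, Engineering


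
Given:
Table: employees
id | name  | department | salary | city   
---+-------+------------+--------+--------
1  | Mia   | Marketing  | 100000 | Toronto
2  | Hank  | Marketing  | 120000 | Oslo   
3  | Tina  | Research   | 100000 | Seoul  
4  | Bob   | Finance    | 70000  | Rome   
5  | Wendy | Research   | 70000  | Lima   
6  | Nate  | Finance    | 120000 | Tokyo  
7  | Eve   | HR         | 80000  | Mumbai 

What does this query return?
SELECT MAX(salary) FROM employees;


Salaries: 100000, 120000, 100000, 70000, 70000, 120000, 80000
MAX = 120000

120000


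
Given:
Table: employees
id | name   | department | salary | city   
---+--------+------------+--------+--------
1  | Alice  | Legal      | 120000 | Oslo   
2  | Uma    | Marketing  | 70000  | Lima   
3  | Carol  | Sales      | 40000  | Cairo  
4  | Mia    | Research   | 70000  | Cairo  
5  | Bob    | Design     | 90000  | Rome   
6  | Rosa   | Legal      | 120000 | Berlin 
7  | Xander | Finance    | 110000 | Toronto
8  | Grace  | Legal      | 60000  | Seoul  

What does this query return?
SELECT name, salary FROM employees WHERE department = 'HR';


Filtering: department = 'HR'
Matching rows: 0

Empty result set (0 rows)


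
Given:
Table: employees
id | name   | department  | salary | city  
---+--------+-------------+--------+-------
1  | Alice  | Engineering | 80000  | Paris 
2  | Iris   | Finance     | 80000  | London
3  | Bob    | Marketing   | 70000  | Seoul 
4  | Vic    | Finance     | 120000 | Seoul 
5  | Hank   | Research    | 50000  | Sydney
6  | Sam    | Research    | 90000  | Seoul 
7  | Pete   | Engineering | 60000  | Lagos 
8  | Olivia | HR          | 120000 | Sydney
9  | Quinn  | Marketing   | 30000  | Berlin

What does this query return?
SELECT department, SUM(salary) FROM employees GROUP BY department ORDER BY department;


Summing salary within each department:
  Engineering: 80000 + 60000 = 140000
  Finance: 80000 + 120000 = 200000
  HR: 120000 = 120000
  Marketing: 70000 + 30000 = 100000
  Research: 50000 + 90000 = 140000


5 groups:
Engineering, 140000
Finance, 200000
HR, 120000
Marketing, 100000
Research, 140000


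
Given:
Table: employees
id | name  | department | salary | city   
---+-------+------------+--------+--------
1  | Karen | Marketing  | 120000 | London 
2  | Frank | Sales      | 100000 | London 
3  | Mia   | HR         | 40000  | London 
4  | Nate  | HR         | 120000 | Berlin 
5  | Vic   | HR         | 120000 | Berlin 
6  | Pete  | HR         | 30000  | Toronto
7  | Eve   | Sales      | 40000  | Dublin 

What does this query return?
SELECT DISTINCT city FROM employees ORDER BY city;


All 'city' values (row order): London, London, London, Berlin, Berlin, Toronto, Dublin
Removing duplicates leaves 4 unique value(s).

4 values:
Berlin
Dublin
London
Toronto


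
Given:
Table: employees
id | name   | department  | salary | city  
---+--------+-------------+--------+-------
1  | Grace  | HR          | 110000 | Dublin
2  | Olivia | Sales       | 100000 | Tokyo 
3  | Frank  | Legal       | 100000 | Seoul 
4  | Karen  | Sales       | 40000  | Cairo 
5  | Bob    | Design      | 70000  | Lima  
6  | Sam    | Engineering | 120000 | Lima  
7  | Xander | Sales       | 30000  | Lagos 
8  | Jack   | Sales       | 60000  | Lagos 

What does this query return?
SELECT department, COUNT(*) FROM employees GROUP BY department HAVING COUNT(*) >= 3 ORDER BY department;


Groups with count >= 3:
  Sales: 4 -> PASS
  Design: 1 -> filtered out
  Engineering: 1 -> filtered out
  HR: 1 -> filtered out
  Legal: 1 -> filtered out


1 groups:
Sales, 4


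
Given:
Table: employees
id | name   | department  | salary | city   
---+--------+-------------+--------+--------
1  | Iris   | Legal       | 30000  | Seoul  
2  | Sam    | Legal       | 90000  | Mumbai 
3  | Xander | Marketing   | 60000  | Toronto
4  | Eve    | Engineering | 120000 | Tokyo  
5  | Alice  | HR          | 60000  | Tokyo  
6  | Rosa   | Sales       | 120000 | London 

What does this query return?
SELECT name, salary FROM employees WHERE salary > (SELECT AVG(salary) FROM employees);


Subquery: AVG(salary) = 80000.0
Filtering: salary > 80000.0
  Sam (90000) -> MATCH
  Eve (120000) -> MATCH
  Rosa (120000) -> MATCH


3 rows:
Sam, 90000
Eve, 120000
Rosa, 120000


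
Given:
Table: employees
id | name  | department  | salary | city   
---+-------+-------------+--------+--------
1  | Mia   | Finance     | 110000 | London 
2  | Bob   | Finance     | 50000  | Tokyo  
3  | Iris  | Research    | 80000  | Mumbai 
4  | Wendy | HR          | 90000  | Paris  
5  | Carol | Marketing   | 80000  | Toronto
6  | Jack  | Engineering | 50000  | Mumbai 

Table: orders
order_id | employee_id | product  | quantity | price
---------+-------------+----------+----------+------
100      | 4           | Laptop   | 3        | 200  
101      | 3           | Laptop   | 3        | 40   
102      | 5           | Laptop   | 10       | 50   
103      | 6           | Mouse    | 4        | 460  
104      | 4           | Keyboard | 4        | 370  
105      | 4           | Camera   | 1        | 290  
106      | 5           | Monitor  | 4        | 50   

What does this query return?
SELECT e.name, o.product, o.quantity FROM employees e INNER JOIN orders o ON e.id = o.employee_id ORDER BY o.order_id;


Joining employees.id = orders.employee_id:
  employee Wendy (id=4) -> order Laptop
  employee Iris (id=3) -> order Laptop
  employee Carol (id=5) -> order Laptop
  employee Jack (id=6) -> order Mouse
  employee Wendy (id=4) -> order Keyboard
  employee Wendy (id=4) -> order Camera
  employee Carol (id=5) -> order Monitor


7 rows:
Wendy, Laptop, 3
Iris, Laptop, 3
Carol, Laptop, 10
Jack, Mouse, 4
Wendy, Keyboard, 4
Wendy, Camera, 1
Carol, Monitor, 4
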